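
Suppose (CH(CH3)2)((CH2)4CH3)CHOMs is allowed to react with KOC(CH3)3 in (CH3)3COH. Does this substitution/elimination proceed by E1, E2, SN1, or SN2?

Conditions: a strong/bulky base with a secondary substrate bearing a β-hydrogen.
These conditions are the textbook signature of the E2 pathway.
A strong (often hindered) base removes a β-H in concert with loss of the leaving group — bimolecular elimination.

E2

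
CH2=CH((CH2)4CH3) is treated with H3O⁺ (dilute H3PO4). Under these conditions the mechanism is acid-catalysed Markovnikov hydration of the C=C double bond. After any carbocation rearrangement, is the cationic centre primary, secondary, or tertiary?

Step 1: Electrophilic addition begins with the π(C=C) electrons forming a bond to the proton of H3O⁺. Following Markovnikov's rule, the resulting cation is secondary. H2O is released.
No single 1,2-shift to an adjacent carbon would give a more-substituted cation, so no rearrangement occurs.

secondary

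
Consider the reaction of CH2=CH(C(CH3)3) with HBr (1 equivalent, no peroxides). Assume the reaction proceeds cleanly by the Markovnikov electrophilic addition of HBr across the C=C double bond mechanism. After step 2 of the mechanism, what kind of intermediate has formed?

Step 1: Protonation of the alkene by HBr: the π bond acts as the nucleophile and picks up H⁺, giving the more stable (Markovnikov) secondary carbocation. The H–Br bond breaks heterolytically, releasing Br⁻.
Step 2: A 1,2-methyl shift from the adjacent tert-butyl carbon moves the positive charge from the secondary centre to an adjacent carbon, generating a more stable tertiary carbocation.
After step 2 the species present is a tertiary carbocation.

tertiary carbocation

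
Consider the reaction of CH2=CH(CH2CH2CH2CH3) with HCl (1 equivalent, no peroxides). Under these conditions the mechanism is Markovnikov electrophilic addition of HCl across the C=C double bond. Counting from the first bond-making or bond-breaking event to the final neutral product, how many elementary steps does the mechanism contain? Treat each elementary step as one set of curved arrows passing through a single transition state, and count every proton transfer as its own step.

2

Step 1: Protonation of the alkene by HCl: the π bond acts as the nucleophile and picks up H⁺, giving the more stable (Markovnikov) secondary carbocation. The H–Cl bond breaks heterolytically, releasing Cl⁻.
(No 1,2-shift: no single shift to an adjacent carbon would give a more stable cation.)
Step 2: Cl⁻ captures the cation: a lone pair on Cl⁻ fills the empty p orbital, producing the alkyl halide product.
Total: 2 elementary steps.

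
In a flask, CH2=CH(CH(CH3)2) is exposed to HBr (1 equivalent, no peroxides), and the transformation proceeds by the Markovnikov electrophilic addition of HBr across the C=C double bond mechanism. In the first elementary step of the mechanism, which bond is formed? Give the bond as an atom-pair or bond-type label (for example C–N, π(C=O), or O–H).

C–H

Step 1: Electrophilic addition begins with the π(C=C) electrons forming a bond to the proton of HBr. Following Markovnikov's rule, the resulting cation is secondary. The H–Br bond breaks heterolytically, releasing Br⁻.
The bond formed in this step is the C–H bond.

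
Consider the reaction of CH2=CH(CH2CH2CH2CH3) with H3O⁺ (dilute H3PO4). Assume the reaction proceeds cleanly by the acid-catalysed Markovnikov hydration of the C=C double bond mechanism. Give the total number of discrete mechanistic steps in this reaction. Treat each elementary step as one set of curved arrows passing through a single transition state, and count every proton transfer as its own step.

Step 1: The π electrons of the C=C bond attack a proton of H3O⁺; Markovnikov addition places the new C–H on the less-substituted alkene carbon, so the positive charge ends up on the more-substituted carbon — a secondary carbocation. H2O is released.
(No 1,2-shift: no single shift to an adjacent carbon would give a more stable cation.)
Step 2: A lone pair on the oxygen of H2O attacks the carbocation, forming a C–O bond and an oxonium ion (a protonated alcohol).
Step 3: Deprotonation of the oxonium ion by a water molecule delivers the neutral alcohol and regenerates the acid catalyst.
Total: 3 elementary steps.

3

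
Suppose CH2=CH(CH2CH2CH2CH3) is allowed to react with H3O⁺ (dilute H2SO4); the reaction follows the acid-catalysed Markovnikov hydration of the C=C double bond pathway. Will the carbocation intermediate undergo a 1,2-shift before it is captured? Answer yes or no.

The first-formed carbocation is secondary.
No single 1,2-shift to an adjacent carbon would produce a more-substituted cation than the one already present, so no rearrangement occurs.

no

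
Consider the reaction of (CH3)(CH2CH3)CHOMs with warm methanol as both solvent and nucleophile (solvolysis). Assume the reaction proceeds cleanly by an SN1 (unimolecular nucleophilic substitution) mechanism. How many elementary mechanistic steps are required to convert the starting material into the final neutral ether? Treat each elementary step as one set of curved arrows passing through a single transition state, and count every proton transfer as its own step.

3

Step 1: Unassisted departure of MsO⁻ (taking the C–O bonding pair) generates a secondary carbocation.
(No 1,2-shift: no single shift to an adjacent carbon would give a more stable cation.)
Step 2: CH3OH donates an oxygen lone pair into the empty p orbital of the cation, giving a protonated ether (an oxonium ion).
Step 3: Deprotonation of the oxonium oxygen by solvent methanol yields the neutral ether.
Total: 3 elementary steps.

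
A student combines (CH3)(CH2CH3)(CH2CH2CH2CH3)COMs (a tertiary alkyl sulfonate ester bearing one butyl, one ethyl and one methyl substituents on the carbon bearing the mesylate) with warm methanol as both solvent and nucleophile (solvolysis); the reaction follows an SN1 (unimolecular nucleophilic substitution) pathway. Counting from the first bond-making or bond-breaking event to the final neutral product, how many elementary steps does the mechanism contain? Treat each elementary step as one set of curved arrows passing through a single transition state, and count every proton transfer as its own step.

Step 1: Unassisted departure of MsO⁻ (taking the C–O bonding pair) generates a tertiary carbocation.
(No 1,2-shift: no single shift to an adjacent carbon would give a more stable cation.)
Step 2: Nucleophilic capture: the oxygen of CH3OH bonds to the cationic carbon, producing an oxonium-ion intermediate.
Step 3: Proton transfer from the O–H of the oxonium ion to a solvent molecule delivers the neutral ether.
Total: 3 elementary steps.

3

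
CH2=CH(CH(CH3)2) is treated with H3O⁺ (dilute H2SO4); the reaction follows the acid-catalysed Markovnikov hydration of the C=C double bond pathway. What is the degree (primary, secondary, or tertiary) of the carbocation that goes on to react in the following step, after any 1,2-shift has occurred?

tertiary

Step 1: The π electrons of the C=C bond attack a proton of H3O⁺; Markovnikov addition places the new C–H on the less-substituted alkene carbon, so the positive charge ends up on the more-substituted carbon — a secondary carbocation. H2O is released.
Step 2: A hydride (H with its bonding pair) migrates from the adjacent isopropyl carbon to the cationic centre — a 1,2-hydride shift — upgrading the secondary cation to a tertiary one.
The cation rearranges from secondary to tertiary via a 1,2-hydride shift from the adjacent isopropyl carbon; the tertiary cation is what reacts next.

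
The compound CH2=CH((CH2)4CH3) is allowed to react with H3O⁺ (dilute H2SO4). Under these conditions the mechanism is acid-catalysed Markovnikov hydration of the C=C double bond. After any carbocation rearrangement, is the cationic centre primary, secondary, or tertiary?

Step 1: The π electrons of the C=C bond attack a proton of H3O⁺; Markovnikov addition places the new C–H on the less-substituted alkene carbon, so the positive charge ends up on the more-substituted carbon — a secondary carbocation. H2O is released.
No single 1,2-shift to an adjacent carbon would give a more-substituted cation, so no rearrangement occurs.

secondary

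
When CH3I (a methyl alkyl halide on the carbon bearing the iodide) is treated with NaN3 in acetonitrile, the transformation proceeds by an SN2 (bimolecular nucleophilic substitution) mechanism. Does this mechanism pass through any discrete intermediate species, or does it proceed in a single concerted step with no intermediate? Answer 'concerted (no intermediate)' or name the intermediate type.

Backside attack by N3⁻ on the carbon bearing the iodide: the new C–N bond forms as the C–I bond breaks, with Walden inversion at carbon.
All bond changes occur in one transition state; no discrete intermediate is formed.

concerted (no intermediate)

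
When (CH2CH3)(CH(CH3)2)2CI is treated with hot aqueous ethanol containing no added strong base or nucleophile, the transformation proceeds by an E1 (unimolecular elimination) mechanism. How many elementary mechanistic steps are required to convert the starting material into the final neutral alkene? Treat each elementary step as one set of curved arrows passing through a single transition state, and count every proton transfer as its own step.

2

Step 1: Unassisted departure of I⁻ (taking the C–I bonding pair) generates a tertiary carbocation.
(No 1,2-shift: no single shift to an adjacent carbon would give a more stable cation.)
Step 2: A water (or ethanol) molecule (solvent) deprotonates a β-carbon; as the C–H bond breaks, those electrons form the new alkene π bond.
Total: 2 elementary steps.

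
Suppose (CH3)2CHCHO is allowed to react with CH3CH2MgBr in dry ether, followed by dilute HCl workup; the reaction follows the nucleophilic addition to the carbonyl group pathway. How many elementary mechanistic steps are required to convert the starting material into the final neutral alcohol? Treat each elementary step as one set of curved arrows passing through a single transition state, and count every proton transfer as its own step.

Step 1: the carbanion-like carbon of CH3CH2MgBr attacks the sp² carbonyl carbon; the C=O π bond breaks and the electrons end up as a lone pair on the alkoxide oxygen of the tetrahedral intermediate.
Step 2: Protonation of the alkoxide by dilute HCl workup furnishes an alcohol.
Total: 2 elementary steps.

2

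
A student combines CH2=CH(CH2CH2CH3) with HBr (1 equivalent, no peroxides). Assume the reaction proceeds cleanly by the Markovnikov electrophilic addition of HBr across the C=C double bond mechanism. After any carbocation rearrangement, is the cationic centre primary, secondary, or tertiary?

Step 1: Protonation of the alkene by HBr: the π bond acts as the nucleophile and picks up H⁺, giving the more stable (Markovnikov) secondary carbocation. The H–Br bond breaks heterolytically, releasing Br⁻.
No single 1,2-shift to an adjacent carbon would give a more-substituted cation, so no rearrangement occurs.

secondary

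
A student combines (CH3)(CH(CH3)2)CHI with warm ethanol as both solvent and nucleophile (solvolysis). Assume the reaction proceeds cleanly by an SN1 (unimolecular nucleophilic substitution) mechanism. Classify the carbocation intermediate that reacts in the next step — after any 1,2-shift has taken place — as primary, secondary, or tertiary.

Step 1: Unassisted departure of I⁻ (taking the C–I bonding pair) generates a secondary carbocation.
Step 2: A 1,2-hydride shift from the adjacent isopropyl carbon moves the positive charge from the secondary centre to an adjacent carbon, generating a more stable tertiary carbocation.
The cation rearranges from secondary to tertiary via a 1,2-hydride shift from the adjacent isopropyl carbon; the tertiary cation is what reacts next.

tertiary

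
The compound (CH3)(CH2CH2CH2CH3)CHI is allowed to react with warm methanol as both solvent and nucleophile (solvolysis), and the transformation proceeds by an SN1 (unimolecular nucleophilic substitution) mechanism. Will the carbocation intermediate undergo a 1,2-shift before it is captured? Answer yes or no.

The first-formed carbocation is secondary.
No single 1,2-shift to an adjacent carbon would produce a more-substituted cation than the one already present, so no rearrangement occurs.

no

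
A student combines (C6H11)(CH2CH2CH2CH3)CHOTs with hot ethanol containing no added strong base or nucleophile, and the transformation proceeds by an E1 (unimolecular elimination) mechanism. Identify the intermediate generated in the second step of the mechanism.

tertiary carbocation

Step 1: Unassisted departure of TsO⁻ (taking the C–O bonding pair) generates a secondary carbocation.
Step 2: Carbocation rearrangement: a 1,2-hydride shift from the adjacent cyclohexyl carbon converts the initially-formed secondary cation into the more stable tertiary cation.
After step 2 the species present is a tertiary carbocation.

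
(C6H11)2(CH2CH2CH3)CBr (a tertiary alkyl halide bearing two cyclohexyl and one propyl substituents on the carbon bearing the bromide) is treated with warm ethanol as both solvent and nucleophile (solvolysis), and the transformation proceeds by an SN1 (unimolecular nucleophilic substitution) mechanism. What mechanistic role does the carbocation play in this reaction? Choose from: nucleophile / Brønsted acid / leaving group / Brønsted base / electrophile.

electrophile

Step 2: A lone pair on the oxygen of CH3CH2OH attacks the carbocation, forming a new C–O σ-bond and an oxonium ion.
The carbocation accepts an electron pair into an empty or π* orbital — it is the electrophile.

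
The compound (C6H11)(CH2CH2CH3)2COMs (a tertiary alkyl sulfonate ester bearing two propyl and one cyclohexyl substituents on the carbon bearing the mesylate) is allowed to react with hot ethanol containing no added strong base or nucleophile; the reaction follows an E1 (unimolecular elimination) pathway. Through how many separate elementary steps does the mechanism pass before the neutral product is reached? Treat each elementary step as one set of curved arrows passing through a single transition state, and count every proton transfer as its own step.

Step 1: Rate-determining heterolysis of the C–O bond gives MsO⁻ and a tertiary carbocation.
(No 1,2-shift: no single shift to an adjacent carbon would give a more stable cation.)
Step 2: Loss of a β-proton to an ethanol molecule of the solvent: the C–H bonding pair collapses toward the cationic carbon to form the C=C π bond, yielding the alkene.
Total: 2 elementary steps.

2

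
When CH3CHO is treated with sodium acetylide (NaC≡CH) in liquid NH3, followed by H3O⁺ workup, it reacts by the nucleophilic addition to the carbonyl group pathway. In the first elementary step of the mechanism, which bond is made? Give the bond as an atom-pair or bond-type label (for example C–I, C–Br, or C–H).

C–C

Step 1: HC≡C⁻ attacks the sp² carbonyl carbon; the C=O π bond breaks and the electrons end up as a lone pair on the alkoxide oxygen of the tetrahedral intermediate.
The bond formed in this step is the C–C bond.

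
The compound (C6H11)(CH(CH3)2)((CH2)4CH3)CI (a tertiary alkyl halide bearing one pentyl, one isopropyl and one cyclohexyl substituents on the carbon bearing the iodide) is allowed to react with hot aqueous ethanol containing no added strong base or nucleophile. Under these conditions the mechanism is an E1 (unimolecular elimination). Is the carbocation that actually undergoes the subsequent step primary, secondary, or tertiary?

tertiary

Step 1: Ionisation: the C–I σ-bond cleaves heterolytically; both bonding electrons depart with I⁻, leaving a tertiary carbocation at the α-carbon.
No single 1,2-shift to an adjacent carbon would give a more-substituted cation, so no rearrangement occurs.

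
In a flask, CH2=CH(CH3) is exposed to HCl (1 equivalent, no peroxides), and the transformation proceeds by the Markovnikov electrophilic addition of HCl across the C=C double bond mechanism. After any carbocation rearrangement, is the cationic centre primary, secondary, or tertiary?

Step 1: The π electrons of the C=C bond attack a proton of HCl; Markovnikov addition places the new C–H on the less-substituted alkene carbon, so the positive charge ends up on the more-substituted carbon — a secondary carbocation. The H–Cl bond breaks heterolytically, releasing Cl⁻.
No single 1,2-shift to an adjacent carbon would give a more-substituted cation, so no rearrangement occurs.

secondary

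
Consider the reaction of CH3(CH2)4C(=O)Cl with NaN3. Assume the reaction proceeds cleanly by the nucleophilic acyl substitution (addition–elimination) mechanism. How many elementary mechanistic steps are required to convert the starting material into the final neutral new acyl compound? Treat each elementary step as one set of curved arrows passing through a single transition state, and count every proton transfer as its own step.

Step 1: N3⁻ adds to the carbonyl carbon; the C=O π electrons shift onto oxygen and a tetrahedral alkoxide intermediate forms.
Step 2: Elimination step: re-formation of the carbonyl π bond drives out Cl⁻, giving the new acyl compound.
Total: 2 elementary steps.

2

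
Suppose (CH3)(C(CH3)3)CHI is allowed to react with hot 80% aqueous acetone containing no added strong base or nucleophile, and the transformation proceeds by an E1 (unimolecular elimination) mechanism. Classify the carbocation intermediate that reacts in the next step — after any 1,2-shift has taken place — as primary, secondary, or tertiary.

tertiary

Step 1: Unassisted departure of I⁻ (taking the C–I bonding pair) generates a secondary carbocation.
Step 2: A 1,2-methyl shift from the adjacent tert-butyl carbon moves the positive charge from the secondary centre to an adjacent carbon, generating a more stable tertiary carbocation.
The cation rearranges from secondary to tertiary via a 1,2-methyl shift from the adjacent tert-butyl carbon; the tertiary cation is what reacts next.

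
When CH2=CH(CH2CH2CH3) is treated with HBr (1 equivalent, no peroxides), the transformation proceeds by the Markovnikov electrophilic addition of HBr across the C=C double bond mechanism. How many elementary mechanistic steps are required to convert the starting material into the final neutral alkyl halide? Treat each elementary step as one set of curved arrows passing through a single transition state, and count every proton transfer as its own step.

Step 1: The π electrons of the C=C bond attack a proton of HBr; Markovnikov addition places the new C–H on the less-substituted alkene carbon, so the positive charge ends up on the more-substituted carbon — a secondary carbocation. The H–Br bond breaks heterolytically, releasing Br⁻.
(No 1,2-shift: no single shift to an adjacent carbon would give a more stable cation.)
Step 2: The Br⁻ anion donates a lone pair to the carbocation, forming the new C–Br σ-bond and giving the neutral alkyl halide.
Total: 2 elementary steps.

2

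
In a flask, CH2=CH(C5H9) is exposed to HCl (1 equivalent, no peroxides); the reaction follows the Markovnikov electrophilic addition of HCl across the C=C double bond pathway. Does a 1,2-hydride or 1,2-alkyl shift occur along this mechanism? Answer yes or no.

yes

The first-formed carbocation is secondary.
The adjacent cyclopentyl carbon already bears 2 other carbon substituents and has a hydrogen to migrate; after a 1,2-hydride shift from that carbon the positive charge sits on a tertiary centre.
Tertiary is more stable than secondary, so the shift occurs.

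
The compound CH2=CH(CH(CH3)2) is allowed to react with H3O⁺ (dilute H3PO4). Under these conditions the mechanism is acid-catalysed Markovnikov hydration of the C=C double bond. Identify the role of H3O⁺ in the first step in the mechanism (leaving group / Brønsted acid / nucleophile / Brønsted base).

Brønsted acid

Step 1: Electrophilic addition begins with the π(C=C) electrons forming a bond to the proton of H3O⁺. Following Markovnikov's rule, the resulting cation is secondary. H2O is released.
H3O⁺ in the first step donates a proton in a proton-transfer step — a Brønsted acid.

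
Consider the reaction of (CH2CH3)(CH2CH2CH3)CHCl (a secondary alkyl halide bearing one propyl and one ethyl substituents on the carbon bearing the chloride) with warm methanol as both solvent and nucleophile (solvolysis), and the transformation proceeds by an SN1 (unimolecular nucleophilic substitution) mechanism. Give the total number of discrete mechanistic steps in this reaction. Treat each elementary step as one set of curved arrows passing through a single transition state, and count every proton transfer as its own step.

Step 1: Ionisation: the C–Cl σ-bond cleaves heterolytically; both bonding electrons depart with Cl⁻, leaving a secondary carbocation at the α-carbon.
(No 1,2-shift: no single shift to an adjacent carbon would give a more stable cation.)
Step 2: Nucleophilic capture: the oxygen of CH3OH bonds to the cationic carbon, producing an oxonium-ion intermediate.
Step 3: Proton transfer from the O–H of the oxonium ion to a solvent molecule delivers the neutral ether.
Total: 3 elementary steps.

3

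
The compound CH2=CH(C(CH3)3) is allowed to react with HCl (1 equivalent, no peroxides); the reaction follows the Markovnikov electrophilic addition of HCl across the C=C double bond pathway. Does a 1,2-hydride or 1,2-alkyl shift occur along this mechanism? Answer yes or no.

yes

The first-formed carbocation is secondary.
The adjacent tert-butyl carbon has no hydrogen but bears methyl groups; migration of one methyl with its bonding pair (a 1,2-methyl shift) places the charge on a tertiary centre.
Tertiary is more stable than secondary, so the shift occurs.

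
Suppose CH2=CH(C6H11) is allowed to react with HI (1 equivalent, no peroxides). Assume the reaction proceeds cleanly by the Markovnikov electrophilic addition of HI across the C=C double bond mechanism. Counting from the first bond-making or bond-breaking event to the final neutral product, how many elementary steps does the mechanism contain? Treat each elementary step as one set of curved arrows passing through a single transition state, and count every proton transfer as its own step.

Step 1: Electrophilic addition begins with the π(C=C) electrons forming a bond to the proton of HI. Following Markovnikov's rule, the resulting cation is secondary. The H–I bond breaks heterolytically, releasing I⁻.
Step 2: Carbocation rearrangement: a 1,2-hydride shift from the adjacent cyclohexyl carbon converts the initially-formed secondary cation into the more stable tertiary cation.
Step 3: The I⁻ anion donates a lone pair to the carbocation, forming the new C–I σ-bond and giving the neutral alkyl halide.
Total: 3 elementary steps.

3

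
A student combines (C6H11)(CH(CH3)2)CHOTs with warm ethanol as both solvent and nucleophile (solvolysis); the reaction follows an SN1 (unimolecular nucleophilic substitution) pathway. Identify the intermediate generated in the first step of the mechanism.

Step 1: Ionisation: the C–O σ-bond cleaves heterolytically; both bonding electrons depart with TsO⁻, leaving a secondary carbocation at the α-carbon.
After step 1 the species present is a secondary carbocation.

secondary carbocation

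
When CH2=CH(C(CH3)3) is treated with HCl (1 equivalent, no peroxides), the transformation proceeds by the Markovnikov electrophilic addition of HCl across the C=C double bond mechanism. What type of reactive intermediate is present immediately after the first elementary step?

secondary carbocation

Step 1: Electrophilic addition begins with the π(C=C) electrons forming a bond to the proton of HCl. Following Markovnikov's rule, the resulting cation is secondary. The H–Cl bond breaks heterolytically, releasing Cl⁻.
After step 1 the species present is a secondary carbocation.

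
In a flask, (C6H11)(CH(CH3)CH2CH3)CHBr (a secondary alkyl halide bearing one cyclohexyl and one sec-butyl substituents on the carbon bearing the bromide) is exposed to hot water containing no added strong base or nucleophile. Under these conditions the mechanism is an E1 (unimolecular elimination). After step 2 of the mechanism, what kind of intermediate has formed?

tertiary carbocation

Step 1: The C–Br bond breaks with both electrons going to the bromide; Br⁻ leaves and a secondary carbocation remains.
Step 2: A 1,2-hydride shift from the adjacent cyclohexyl carbon moves the positive charge from the secondary centre to an adjacent carbon, generating a more stable tertiary carbocation.
After step 2 the species present is a tertiary carbocation.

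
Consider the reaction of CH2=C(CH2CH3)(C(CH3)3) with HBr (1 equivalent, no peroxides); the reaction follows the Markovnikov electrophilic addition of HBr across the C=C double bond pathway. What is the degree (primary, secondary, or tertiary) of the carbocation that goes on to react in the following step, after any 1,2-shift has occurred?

tertiary

Step 1: The π electrons of the C=C bond attack a proton of HBr; Markovnikov addition places the new C–H on the less-substituted alkene carbon, so the positive charge ends up on the more-substituted carbon — a tertiary carbocation. The H–Br bond breaks heterolytically, releasing Br⁻.
No single 1,2-shift to an adjacent carbon would give a more-substituted cation, so no rearrangement occurs.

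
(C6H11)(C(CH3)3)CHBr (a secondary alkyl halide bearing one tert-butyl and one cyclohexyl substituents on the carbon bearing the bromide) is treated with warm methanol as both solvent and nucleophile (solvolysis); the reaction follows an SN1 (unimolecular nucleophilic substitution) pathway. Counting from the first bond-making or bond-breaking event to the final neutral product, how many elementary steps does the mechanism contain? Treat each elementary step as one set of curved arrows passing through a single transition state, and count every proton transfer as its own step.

Step 1: Ionisation: the C–Br σ-bond cleaves heterolytically; both bonding electrons depart with Br⁻, leaving a secondary carbocation at the α-carbon.
Step 2: Carbocation rearrangement: a 1,2-hydride shift from the adjacent cyclohexyl carbon converts the initially-formed secondary cation into the more stable tertiary cation.
Step 3: CH3OH donates an oxygen lone pair into the empty p orbital of the cation, giving a protonated ether (an oxonium ion).
Step 4: A second solvent molecule removes the proton on oxygen, giving the neutral ether product.
Total: 4 elementary steps.

4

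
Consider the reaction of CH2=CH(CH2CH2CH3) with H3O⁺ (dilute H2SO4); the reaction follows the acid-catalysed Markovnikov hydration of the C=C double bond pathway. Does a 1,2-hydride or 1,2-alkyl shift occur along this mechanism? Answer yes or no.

no

The first-formed carbocation is secondary.
No single 1,2-shift to an adjacent carbon would produce a more-substituted cation than the one already present, so no rearrangement occurs.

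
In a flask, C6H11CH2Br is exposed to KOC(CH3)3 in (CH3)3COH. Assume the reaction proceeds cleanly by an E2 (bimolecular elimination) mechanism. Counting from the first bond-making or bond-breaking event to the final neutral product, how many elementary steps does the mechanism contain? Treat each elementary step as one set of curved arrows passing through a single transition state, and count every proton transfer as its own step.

1

Step 1: In one step, (CH3)3CO⁻ pulls off a β-proton, the C–Br bond cleaves, and a C=C double bond forms between the α- and β-carbons (E2, anti elimination).
Total: 1 elementary step.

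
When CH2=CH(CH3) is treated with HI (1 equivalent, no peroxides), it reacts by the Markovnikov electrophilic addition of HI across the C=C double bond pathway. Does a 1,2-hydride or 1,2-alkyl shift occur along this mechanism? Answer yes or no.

The first-formed carbocation is secondary.
No single 1,2-shift to an adjacent carbon would produce a more-substituted cation than the one already present, so no rearrangement occurs.

no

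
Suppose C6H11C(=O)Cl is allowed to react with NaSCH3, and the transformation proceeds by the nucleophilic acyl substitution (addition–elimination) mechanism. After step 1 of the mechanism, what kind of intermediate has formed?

Step 1: CH3S⁻ adds to the carbonyl carbon; the C=O π electrons shift onto oxygen and a tetrahedral alkoxide intermediate forms.
After step 1 the species present is a tetrahedral intermediate.

tetrahedral intermediate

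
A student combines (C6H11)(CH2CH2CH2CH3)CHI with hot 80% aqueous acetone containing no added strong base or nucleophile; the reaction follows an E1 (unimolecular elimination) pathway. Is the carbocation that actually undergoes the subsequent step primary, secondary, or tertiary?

Step 1: Rate-determining heterolysis of the C–I bond gives I⁻ and a secondary carbocation.
Step 2: Carbocation rearrangement: a 1,2-hydride shift from the adjacent cyclohexyl carbon converts the initially-formed secondary cation into the more stable tertiary cation.
The cation rearranges from secondary to tertiary via a 1,2-hydride shift from the adjacent cyclohexyl carbon; the tertiary cation is what reacts next.

tertiary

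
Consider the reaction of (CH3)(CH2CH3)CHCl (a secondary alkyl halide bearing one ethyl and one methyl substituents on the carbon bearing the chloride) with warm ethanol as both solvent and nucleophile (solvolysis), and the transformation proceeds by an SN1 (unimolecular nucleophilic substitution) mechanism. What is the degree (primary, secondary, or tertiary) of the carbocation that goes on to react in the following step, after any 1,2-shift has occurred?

Step 1: Ionisation: the C–Cl σ-bond cleaves heterolytically; both bonding electrons depart with Cl⁻, leaving a secondary carbocation at the α-carbon.
No single 1,2-shift to an adjacent carbon would give a more-substituted cation, so no rearrangement occurs.

secondary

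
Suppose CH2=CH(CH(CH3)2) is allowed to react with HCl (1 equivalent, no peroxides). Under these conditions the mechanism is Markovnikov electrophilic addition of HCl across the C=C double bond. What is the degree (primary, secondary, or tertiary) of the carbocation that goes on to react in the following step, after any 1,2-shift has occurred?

tertiary

Step 1: Electrophilic addition begins with the π(C=C) electrons forming a bond to the proton of HCl. Following Markovnikov's rule, the resulting cation is secondary. The H–Cl bond breaks heterolytically, releasing Cl⁻.
Step 2: A hydride (H with its bonding pair) migrates from the adjacent isopropyl carbon to the cationic centre — a 1,2-hydride shift — upgrading the secondary cation to a tertiary one.
The cation rearranges from secondary to tertiary via a 1,2-hydride shift from the adjacent isopropyl carbon; the tertiary cation is what reacts next.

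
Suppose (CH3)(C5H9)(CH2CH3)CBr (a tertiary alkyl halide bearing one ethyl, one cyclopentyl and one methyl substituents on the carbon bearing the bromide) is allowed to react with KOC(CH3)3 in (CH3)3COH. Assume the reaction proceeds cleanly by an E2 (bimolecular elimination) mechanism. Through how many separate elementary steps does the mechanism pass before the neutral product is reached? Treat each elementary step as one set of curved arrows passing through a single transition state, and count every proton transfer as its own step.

Step 1: Concerted anti-periplanar elimination: (CH3)3CO⁻ abstracts a β-H while Br⁻ leaves, and the C–H electrons become the new C=C π bond — all in a single transition state.
Total: 1 elementary step.

1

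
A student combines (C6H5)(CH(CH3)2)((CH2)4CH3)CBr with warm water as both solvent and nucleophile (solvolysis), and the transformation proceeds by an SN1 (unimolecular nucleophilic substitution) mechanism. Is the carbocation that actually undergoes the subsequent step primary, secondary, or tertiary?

Step 1: Ionisation: the C–Br σ-bond cleaves heterolytically; both bonding electrons depart with Br⁻, leaving a tertiary carbocation at the α-carbon.
No single 1,2-shift to an adjacent carbon would give a more-substituted cation, so no rearrangement occurs.

tertiary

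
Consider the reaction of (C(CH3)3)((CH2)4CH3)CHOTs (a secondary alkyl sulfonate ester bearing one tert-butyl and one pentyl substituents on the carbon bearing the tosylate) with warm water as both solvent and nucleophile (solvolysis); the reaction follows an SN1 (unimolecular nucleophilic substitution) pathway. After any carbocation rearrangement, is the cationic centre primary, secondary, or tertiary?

Step 1: Rate-determining heterolysis of the C–O bond gives TsO⁻ and a secondary carbocation.
Step 2: A methyl group with its bonding pair migrates from the adjacent tert-butyl carbon to the cationic centre — a 1,2-methyl shift — upgrading the secondary cation to a tertiary one.
The cation rearranges from secondary to tertiary via a 1,2-methyl shift from the adjacent tert-butyl carbon; the tertiary cation is what reacts next.

tertiary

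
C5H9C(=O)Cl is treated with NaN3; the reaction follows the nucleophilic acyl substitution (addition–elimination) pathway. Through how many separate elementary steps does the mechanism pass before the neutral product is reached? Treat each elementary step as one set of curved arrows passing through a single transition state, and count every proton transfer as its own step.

Step 1: N3⁻ adds to the carbonyl carbon; the C=O π electrons shift onto oxygen and a tetrahedral alkoxide intermediate forms.
Step 2: Collapse of the tetrahedral intermediate: the alkoxide oxygen pushes its lone pair back to re-form C=O while Cl⁻ leaves.
Total: 2 elementary steps.

2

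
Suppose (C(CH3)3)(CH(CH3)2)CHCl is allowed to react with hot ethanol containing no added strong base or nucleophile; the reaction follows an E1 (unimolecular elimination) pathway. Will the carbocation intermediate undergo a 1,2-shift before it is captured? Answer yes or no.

The first-formed carbocation is secondary.
The adjacent isopropyl carbon already bears 2 other carbon substituents and has a hydrogen to migrate; after a 1,2-hydride shift from that carbon the positive charge sits on a tertiary centre.
Tertiary is more stable than secondary, so the shift occurs.

yes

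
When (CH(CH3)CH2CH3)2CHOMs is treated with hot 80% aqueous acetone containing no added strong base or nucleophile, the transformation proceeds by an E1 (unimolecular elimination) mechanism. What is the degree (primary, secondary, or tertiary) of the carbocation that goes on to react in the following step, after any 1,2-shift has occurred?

tertiary

Step 1: Unassisted departure of MsO⁻ (taking the C–O bonding pair) generates a secondary carbocation.
Step 2: Carbocation rearrangement: a 1,2-hydride shift from the adjacent sec-butyl carbon converts the initially-formed secondary cation into the more stable tertiary cation.
The cation rearranges from secondary to tertiary via a 1,2-hydride shift from the adjacent sec-butyl carbon; the tertiary cation is what reacts next.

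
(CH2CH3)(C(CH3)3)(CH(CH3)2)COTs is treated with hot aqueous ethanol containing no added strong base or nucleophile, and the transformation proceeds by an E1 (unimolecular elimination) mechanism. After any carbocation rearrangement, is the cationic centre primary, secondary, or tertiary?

Step 1: Rate-determining heterolysis of the C–O bond gives TsO⁻ and a tertiary carbocation.
No single 1,2-shift to an adjacent carbon would give a more-substituted cation, so no rearrangement occurs.

tertiary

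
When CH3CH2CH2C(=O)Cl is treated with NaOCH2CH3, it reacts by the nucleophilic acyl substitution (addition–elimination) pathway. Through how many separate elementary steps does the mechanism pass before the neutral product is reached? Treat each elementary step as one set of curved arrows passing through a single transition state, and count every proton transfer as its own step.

2

Step 1: CH3CH2O⁻ adds to the carbonyl carbon; the C=O π electrons shift onto oxygen and a tetrahedral alkoxide intermediate forms.
Step 2: Elimination step: re-formation of the carbonyl π bond drives out Cl⁻, giving the new acyl compound.
Total: 2 elementary steps.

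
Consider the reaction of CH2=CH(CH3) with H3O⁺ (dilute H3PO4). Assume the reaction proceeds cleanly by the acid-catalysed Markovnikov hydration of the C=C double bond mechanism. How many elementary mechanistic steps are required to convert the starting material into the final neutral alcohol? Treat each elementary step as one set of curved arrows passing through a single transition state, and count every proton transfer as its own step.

Step 1: Electrophilic addition begins with the π(C=C) electrons forming a bond to the proton of H3O⁺. Following Markovnikov's rule, the resulting cation is secondary. H2O is released.
(No 1,2-shift: no single shift to an adjacent carbon would give a more stable cation.)
Step 2: A lone pair on the oxygen of H2O attacks the carbocation, forming a C–O bond and an oxonium ion (a protonated alcohol).
Step 3: Proton transfer from the O–H of the oxonium ion to H2O completes the catalytic cycle and yields the alcohol.
Total: 3 elementary steps.

3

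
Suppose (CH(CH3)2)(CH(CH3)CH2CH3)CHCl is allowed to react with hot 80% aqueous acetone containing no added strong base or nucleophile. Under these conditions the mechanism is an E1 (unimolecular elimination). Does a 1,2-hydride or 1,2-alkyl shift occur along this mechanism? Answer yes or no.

The first-formed carbocation is secondary.
The adjacent isopropyl carbon already bears 2 other carbon substituents and has a hydrogen to migrate; after a 1,2-hydride shift from that carbon the positive charge sits on a tertiary centre.
Tertiary is more stable than secondary, so the shift occurs.

yes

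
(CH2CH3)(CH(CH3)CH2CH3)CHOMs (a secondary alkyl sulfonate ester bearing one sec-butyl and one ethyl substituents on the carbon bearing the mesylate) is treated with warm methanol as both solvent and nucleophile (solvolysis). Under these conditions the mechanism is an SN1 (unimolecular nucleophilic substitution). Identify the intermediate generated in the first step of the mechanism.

Step 1: Unassisted departure of MsO⁻ (taking the C–O bonding pair) generates a secondary carbocation.
After step 1 the species present is a secondary carbocation.

secondary carbocation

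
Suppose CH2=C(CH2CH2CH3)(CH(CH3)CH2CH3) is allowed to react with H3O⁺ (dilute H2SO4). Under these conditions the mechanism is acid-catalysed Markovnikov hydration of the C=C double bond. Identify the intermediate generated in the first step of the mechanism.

Step 1: Protonation of the alkene by H3O⁺: the π bond acts as the nucleophile and picks up H⁺, giving the more stable (Markovnikov) tertiary carbocation. H2O is released.
After step 1 the species present is a tertiary carbocation.

tertiary carbocation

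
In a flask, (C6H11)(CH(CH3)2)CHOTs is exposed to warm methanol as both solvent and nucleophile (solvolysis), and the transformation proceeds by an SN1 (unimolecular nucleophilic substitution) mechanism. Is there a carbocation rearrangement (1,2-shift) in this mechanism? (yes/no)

The first-formed carbocation is secondary.
The adjacent isopropyl carbon already bears 2 other carbon substituents and has a hydrogen to migrate; after a 1,2-hydride shift from that carbon the positive charge sits on a tertiary centre.
Tertiary is more stable than secondary, so the shift occurs.

yes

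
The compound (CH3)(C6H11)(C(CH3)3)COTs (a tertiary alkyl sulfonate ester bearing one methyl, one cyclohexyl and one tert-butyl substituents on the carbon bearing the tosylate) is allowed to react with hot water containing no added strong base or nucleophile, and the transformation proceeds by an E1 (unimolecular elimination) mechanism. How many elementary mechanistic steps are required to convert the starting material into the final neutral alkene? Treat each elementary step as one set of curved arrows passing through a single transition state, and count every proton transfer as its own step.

Step 1: Unassisted departure of TsO⁻ (taking the C–O bonding pair) generates a tertiary carbocation.
(No 1,2-shift: no single shift to an adjacent carbon would give a more stable cation.)
Step 2: A water molecule (solvent) deprotonates a β-carbon; as the C–H bond breaks, those electrons form the new alkene π bond.
Total: 2 elementary steps.

2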